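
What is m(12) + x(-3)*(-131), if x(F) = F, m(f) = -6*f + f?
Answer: 333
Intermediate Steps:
m(f) = -5*f
m(12) + x(-3)*(-131) = -5*12 - 3*(-131) = -60 + 393 = 333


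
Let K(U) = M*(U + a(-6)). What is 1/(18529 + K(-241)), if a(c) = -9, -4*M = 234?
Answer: 1/33154 ≈ 3.0162e-5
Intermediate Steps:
M = -117/2 (M = -¼*234 = -117/2 ≈ -58.500)
K(U) = 1053/2 - 117*U/2 (K(U) = -117*(U - 9)/2 = -117*(-9 + U)/2 = 1053/2 - 117*U/2)
1/(18529 + K(-241)) = 1/(18529 + (1053/2 - 117/2*(-241))) = 1/(18529 + (1053/2 + 28197/2)) = 1/(18529 + 14625) = 1/33154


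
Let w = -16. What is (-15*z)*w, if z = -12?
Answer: -2880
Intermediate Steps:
(-15*z)*w = -15*(-12)*(-16) = 180*(-16) = -2880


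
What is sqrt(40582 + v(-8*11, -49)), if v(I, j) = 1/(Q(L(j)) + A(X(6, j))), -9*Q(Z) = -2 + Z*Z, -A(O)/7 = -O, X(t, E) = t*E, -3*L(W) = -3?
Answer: sqrt(13920739443973)/18521 ≈ 201.45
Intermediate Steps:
L(W) = 1 (L(W) = -1/3*(-3) = 1)
X(t, E) = E*t
A(O) = 7*O (A(O) = -(-7)*O = 7*O)
Q(Z) = 2/9 - Z**2/9 (Q(Z) = -(-2 + Z*Z)/9 = -(-2 + Z**2)/9 = 2/9 - Z**2/9)
v(I, j) = 1/(1/9 + 42*j) (v(I, j) = 1/((2/9 - 1/9*1**2) + 7*(j*6)) = 1/((2/9 - 1/9*1) + 7*(6*j)) = 1/((2/9 - 1/9) + 42*j) = 1/(1/9 + 42*j))
sqrt(40582 + v(-8*11, -49)) = sqrt(40582 + 9/(1 + 378*(-49))) = sqrt(40582 + 9/(1 - 18522)) = sqrt(40582 + 9/(-18521)) = sqrt(40582 + 9*(-1/18521)) = sqrt(40582 - 9/18521) = sqrt(751619213/18521) = sqrt(13920739443973)/18521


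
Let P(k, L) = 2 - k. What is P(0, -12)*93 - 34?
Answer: 152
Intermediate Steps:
P(0, -12)*93 - 34 = (2 - 1*0)*93 - 34 = (2 + 0)*93 - 34 = 2*93 - 34 = 186 - 34 = 152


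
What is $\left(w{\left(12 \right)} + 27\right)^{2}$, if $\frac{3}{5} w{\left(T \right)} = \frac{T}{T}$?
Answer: $\frac{7396}{9} \approx 821.78$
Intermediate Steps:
$w{\left(T \right)} = \frac{5}{3}$ ($w{\left(T \right)} = \frac{5 \frac{T}{T}}{3} = \frac{5}{3} \cdot 1 = \frac{5}{3}$)
$\left(w{\left(12 \right)} + 27\right)^{2} = \left(\frac{5}{3} + 27\right)^{2} = \left(\frac{86}{3}\right)^{2} = \frac{7396}{9}$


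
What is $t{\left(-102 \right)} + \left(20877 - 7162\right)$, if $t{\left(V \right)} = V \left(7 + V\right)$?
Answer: $23405$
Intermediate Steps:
$t{\left(-102 \right)} + \left(20877 - 7162\right) = - 102 \left(7 - 102\right) + \left(20877 - 7162\right) = \left(-102\right) \left(-95\right) + 13715 = 9690 + 13715 = 23405$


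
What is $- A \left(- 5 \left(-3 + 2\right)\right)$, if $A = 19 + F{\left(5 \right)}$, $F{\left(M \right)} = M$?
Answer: $-120$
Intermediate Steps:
$A = 24$ ($A = 19 + 5 = 24$)
$- A \left(- 5 \left(-3 + 2\right)\right) = \left(-1\right) 24 \left(- 5 \left(-3 + 2\right)\right) = - 24 \left(\left(-5\right) \left(-1\right)\right) = \left(-24\right) 5 = -120$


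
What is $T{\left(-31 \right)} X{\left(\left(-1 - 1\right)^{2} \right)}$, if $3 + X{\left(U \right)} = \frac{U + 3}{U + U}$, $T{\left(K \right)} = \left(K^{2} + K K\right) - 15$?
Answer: $- \frac{32419}{8} \approx -4052.4$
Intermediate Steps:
$T{\left(K \right)} = -15 + 2 K^{2}$ ($T{\left(K \right)} = \left(K^{2} + K^{2}\right) - 15 = 2 K^{2} - 15 = -15 + 2 K^{2}$)
$X{\left(U \right)} = -3 + \frac{3 + U}{2 U}$ ($X{\left(U \right)} = -3 + \frac{U + 3}{U + U} = -3 + \frac{3 + U}{2 U}$)
$T{\left(-31 \right)} X{\left(\left(-1 - 1\right)^{2} \right)} = \left(-15 + 2 \left(-31\right)^{2}\right) \frac{3 - 5 \left(-1 - 1\right)^{2}}{2 \left(-1 - 1\right)^{2}} = \left(-15 + 2 \cdot 961\right) \frac{3 - 5 \left(-2\right)^{2}}{2 \left(-2\right)^{2}} = \left(-15 + 1922\right) \frac{3 - 20}{2 \cdot 4} = 1907 \cdot \frac{1}{2} \cdot \frac{1}{4} \left(3 - 20\right) = 1907 \cdot \frac{1}{2} \cdot \frac{1}{4} \left(-17\right) = 1907 \left(- \frac{17}{8}\right) = - \frac{32419}{8}$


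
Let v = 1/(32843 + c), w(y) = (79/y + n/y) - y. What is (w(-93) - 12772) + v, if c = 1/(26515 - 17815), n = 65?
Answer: -112321217631097/8857757131 ≈ -12681.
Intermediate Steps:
c = 1/8700 ≈ 0.00011494
w(y) = -y + 144/y (w(y) = (79/y + 65/y) - y = 144/y - y = -y + 144/y)
v = 8700/285734101 (v = 1/(32843 + 1/8700) = 1/(285734101/8700) = 8700/285734101 ≈ 3.0448e-5)
(w(-93) - 12772) + v = ((-1*(-93) + 144/(-93)) - 12772) + 8700/285734101 = ((93 + 144*(-1/93)) - 12772) + 8700/285734101 = ((93 - 48/31) - 12772) + 8700/285734101 = (2835/31 - 12772) + 8700/285734101 = -393097/31 + 8700/285734101 = -112321217631097/8857757131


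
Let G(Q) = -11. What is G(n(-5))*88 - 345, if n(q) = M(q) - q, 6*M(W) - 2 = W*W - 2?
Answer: -1313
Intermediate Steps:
M(W) = W²/6 (M(W) = ⅓ + (W*W - 2)/6 = ⅓ + (W² - 2)/6 = ⅓ + (-2 + W²)/6 = ⅓ + (-⅓ + W²/6) = W²/6)
n(q) = -q + q²/6 (n(q) = q²/6 - q = -q + q²/6)
G(n(-5))*88 - 345 = -11*88 - 345 = -968 - 345 = -1313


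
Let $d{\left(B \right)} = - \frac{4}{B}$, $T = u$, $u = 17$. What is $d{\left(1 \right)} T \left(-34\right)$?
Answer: $2312$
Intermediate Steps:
$T = 17$
$d{\left(1 \right)} T \left(-34\right) = - \frac{4}{1} \cdot 17 \left(-34\right) = \left(-4\right) 1 \cdot 17 \left(-34\right) = \left(-4\right) 17 \left(-34\right) = \left(-68\right) \left(-34\right) = 2312$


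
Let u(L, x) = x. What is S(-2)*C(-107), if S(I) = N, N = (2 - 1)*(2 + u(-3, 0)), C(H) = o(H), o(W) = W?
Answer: -214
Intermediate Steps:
C(H) = H
N = 2 (N = (2 - 1)*(2 + 0) = 1*2 = 2)
S(I) = 2
S(-2)*C(-107) = 2*(-107) = -214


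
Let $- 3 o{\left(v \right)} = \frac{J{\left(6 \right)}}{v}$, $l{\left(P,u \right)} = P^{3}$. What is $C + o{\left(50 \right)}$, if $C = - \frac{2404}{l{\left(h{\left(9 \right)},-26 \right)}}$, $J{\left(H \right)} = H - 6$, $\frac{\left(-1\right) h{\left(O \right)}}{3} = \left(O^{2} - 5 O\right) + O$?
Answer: $\frac{2404}{2460375} \approx 0.00097709$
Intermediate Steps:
$h{\left(O \right)} = - 3 O^{2} + 12 O$ ($h{\left(O \right)} = - 3 \left(\left(O^{2} - 5 O\right) + O\right) = - 3 \left(O^{2} - 4 O\right) = - 3 O^{2} + 12 O$)
$J{\left(H \right)} = -6 + H$
$o{\left(v \right)} = 0$ ($o{\left(v \right)} = - \frac{\left(-6 + 6\right) \frac{1}{v}}{3} = - \frac{0 \frac{1}{v}}{3} = \left(- \frac{1}{3}\right) 0 = 0$)
$C = \frac{2404}{2460375}$ ($C = - \frac{2404}{\left(3 \cdot 9 \left(4 - 9\right)\right)^{3}} = - \frac{2404}{\left(3 \cdot 9 \left(-5\right)\right)^{3}} = - \frac{2404}{\left(-135\right)^{3}} = - \frac{2404}{-2460375} = \left(-2404\right) \left(- \frac{1}{2460375}\right) = \frac{2404}{2460375} \approx 0.00097709$)
$C + o{\left(50 \right)} = \frac{2404}{2460375} + 0 = \frac{2404}{2460375}$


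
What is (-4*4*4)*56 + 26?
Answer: -3558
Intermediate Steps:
(-4*4*4)*56 + 26 = -16*4*56 + 26 = -64*56 + 26 = -3584 + 26 = -3558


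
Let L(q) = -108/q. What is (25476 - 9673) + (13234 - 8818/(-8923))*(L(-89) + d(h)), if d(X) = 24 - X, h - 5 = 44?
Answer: -237458903559/794147 ≈ -2.9901e+5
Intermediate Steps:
h = 49 (h = 5 + 44 = 49)
(25476 - 9673) + (13234 - 8818/(-8923))*(L(-89) + d(h)) = (25476 - 9673) + (13234 - 8818/(-8923))*(-108/(-89) + (24 - 1*49)) = 15803 + (13234 - 8818*(-1/8923))*(-108*(-1/89) + (24 - 49)) = 15803 + (13234 + 8818/8923)*(108/89 - 25) = 15803 + (118095800/8923)*(-2117/89) = 15803 - 250008808600/794147 = -237458903559/794147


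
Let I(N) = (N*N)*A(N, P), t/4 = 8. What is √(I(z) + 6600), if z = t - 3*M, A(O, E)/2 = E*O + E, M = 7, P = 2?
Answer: 2*√3102 ≈ 111.39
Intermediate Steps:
t = 32 (t = 4*8 = 32)
A(O, E) = 2*E + 2*E*O (A(O, E) = 2*(E*O + E) = 2*(E + E*O) = 2*E + 2*E*O)
z = 11 (z = 32 - 3*7 = 32 - 21 = 11)
I(N) = N²*(4 + 4*N) (I(N) = (N*N)*(2*2*(1 + N)) = N²*(4 + 4*N))
√(I(z) + 6600) = √(4*11²*(1 + 11) + 6600) = √(4*121*12 + 6600) = √(5808 + 6600) = √12408 = 2*√3102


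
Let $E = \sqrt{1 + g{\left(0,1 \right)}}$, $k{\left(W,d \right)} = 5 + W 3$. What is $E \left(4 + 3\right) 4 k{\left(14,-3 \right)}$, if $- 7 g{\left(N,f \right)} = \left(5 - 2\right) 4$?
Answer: $188 i \sqrt{35} \approx 1112.2 i$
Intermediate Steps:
$k{\left(W,d \right)} = 5 + 3 W$
$g{\left(N,f \right)} = - \frac{12}{7}$ ($g{\left(N,f \right)} = - \frac{\left(5 - 2\right) 4}{7} = - \frac{3 \cdot 4}{7} = \left(- \frac{1}{7}\right) 12 = - \frac{12}{7}$)
$E = \frac{i \sqrt{35}}{7}$ ($E = \sqrt{1 - \frac{12}{7}} = \sqrt{- \frac{5}{7}} = \frac{i \sqrt{35}}{7} \approx 0.84515 i$)
$E \left(4 + 3\right) 4 k{\left(14,-3 \right)} = \frac{i \sqrt{35}}{7} \left(4 + 3\right) 4 \left(5 + 3 \cdot 14\right) = \frac{i \sqrt{35}}{7} \cdot 7 \cdot 4 \left(5 + 42\right) = \frac{i \sqrt{35}}{7} \cdot 28 \cdot 47 = 4 i \sqrt{35} \cdot 47 = 188 i \sqrt{35}$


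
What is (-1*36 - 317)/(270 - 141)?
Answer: -353/129 ≈ -2.7364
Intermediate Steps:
(-1*36 - 317)/(270 - 141) = (-36 - 317)/129 = -353*1/129 = -353/129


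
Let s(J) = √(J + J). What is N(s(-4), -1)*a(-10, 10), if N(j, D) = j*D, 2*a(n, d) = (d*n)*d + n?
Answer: 1010*I*√2 ≈ 1428.4*I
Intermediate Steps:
s(J) = √2*√J (s(J) = √(2*J) = √2*√J)
a(n, d) = n/2 + n*d²/2 (a(n, d) = ((d*n)*d + n)/2 = (n*d² + n)/2 = (n + n*d²)/2 = n/2 + n*d²/2)
N(j, D) = D*j
N(s(-4), -1)*a(-10, 10) = (-√2*√(-4))*((½)*(-10)*(1 + 10²)) = (-√2*2*I)*((½)*(-10)*(1 + 100)) = (-2*I*√2)*((½)*(-10)*101) = -2*I*√2*(-505) = 1010*I*√2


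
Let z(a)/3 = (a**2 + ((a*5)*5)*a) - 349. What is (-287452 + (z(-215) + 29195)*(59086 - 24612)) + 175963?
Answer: 125267993363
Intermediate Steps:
z(a) = -1047 + 78*a**2 (z(a) = 3*((a**2 + ((a*5)*5)*a) - 349) = 3*((a**2 + ((5*a)*5)*a) - 349) = 3*((a**2 + (25*a)*a) - 349) = 3*((a**2 + 25*a**2) - 349) = 3*(26*a**2 - 349) = 3*(-349 + 26*a**2) = -1047 + 78*a**2)
(-287452 + (z(-215) + 29195)*(59086 - 24612)) + 175963 = (-287452 + ((-1047 + 78*(-215)**2) + 29195)*(59086 - 24612)) + 175963 = (-287452 + ((-1047 + 78*46225) + 29195)*34474) + 175963 = (-287452 + ((-1047 + 3605550) + 29195)*34474) + 175963 = (-287452 + (3604503 + 29195)*34474) + 175963 = (-287452 + 3633698*34474) + 175963 = (-287452 + 125268104852) + 175963 = 125267817400 + 175963 = 125267993363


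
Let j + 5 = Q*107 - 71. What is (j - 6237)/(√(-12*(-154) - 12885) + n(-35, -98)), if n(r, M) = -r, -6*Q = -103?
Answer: -939995/73572 + 26857*I*√11037/73572 ≈ -12.777 + 38.35*I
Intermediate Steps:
Q = 103/6 (Q = -⅙*(-103) = 103/6 ≈ 17.167)
j = 10565/6 (j = -5 + ((103/6)*107 - 71) = -5 + (11021/6 - 71) = -5 + 10595/6 = 10565/6 ≈ 1760.8)
(j - 6237)/(√(-12*(-154) - 12885) + n(-35, -98)) = (10565/6 - 6237)/(√(-12*(-154) - 12885) - 1*(-35)) = -26857/(6*(√(1848 - 12885) + 35)) = -26857/(6*(√(-11037) + 35)) = -26857/(6*(I*√11037 + 35)) = -26857/(6*(35 + I*√11037))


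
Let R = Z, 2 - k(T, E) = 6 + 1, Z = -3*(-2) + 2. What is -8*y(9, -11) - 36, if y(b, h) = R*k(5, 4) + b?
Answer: 212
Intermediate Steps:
Z = 8 (Z = 6 + 2 = 8)
k(T, E) = -5 (k(T, E) = 2 - (6 + 1) = 2 - 1*7 = 2 - 7 = -5)
R = 8
y(b, h) = -40 + b (y(b, h) = 8*(-5) + b = -40 + b)
-8*y(9, -11) - 36 = -8*(-40 + 9) - 36 = -8*(-31) - 36 = 248 - 36 = 212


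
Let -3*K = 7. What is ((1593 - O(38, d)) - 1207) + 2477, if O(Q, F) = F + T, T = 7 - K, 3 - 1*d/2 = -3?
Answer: 8525/3 ≈ 2841.7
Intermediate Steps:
K = -7/3 (K = -⅓*7 = -7/3 ≈ -2.3333)
d = 12 (d = 6 - 2*(-3) = 6 + 6 = 12)
T = 28/3 (T = 7 - 1*(-7/3) = 7 + 7/3 = 28/3 ≈ 9.3333)
O(Q, F) = 28/3 + F (O(Q, F) = F + 28/3 = 28/3 + F)
((1593 - O(38, d)) - 1207) + 2477 = ((1593 - (28/3 + 12)) - 1207) + 2477 = ((1593 - 1*64/3) - 1207) + 2477 = ((1593 - 64/3) - 1207) + 2477 = (4715/3 - 1207) + 2477 = 1094/3 + 2477 = 8525/3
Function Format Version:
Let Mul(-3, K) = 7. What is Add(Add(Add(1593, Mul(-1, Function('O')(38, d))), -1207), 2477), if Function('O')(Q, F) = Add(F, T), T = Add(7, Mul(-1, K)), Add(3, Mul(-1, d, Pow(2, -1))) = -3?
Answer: Rational(8525, 3) ≈ 2841.7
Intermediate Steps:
K = Rational(-7, 3) (K = Mul(Rational(-1, 3), 7) = Rational(-7, 3) ≈ -2.3333)
d = 12 (d = Add(6, Mul(-2, -3)) = Add(6, 6) = 12)
T = Rational(28, 3) (T = Add(7, Mul(-1, Rational(-7, 3))) = Add(7, Rational(7, 3)) = Rational(28, 3) ≈ 9.3333)
Function('O')(Q, F) = Add(Rational(28, 3), F) (Function('O')(Q, F) = Add(F, Rational(28, 3)) = Add(Rational(28, 3), F))
Add(Add(Add(1593, Mul(-1, Function('O')(38, d))), -1207), 2477) = Add(Add(Add(1593, Mul(-1, Add(Rational(28, 3), 12))), -1207), 2477) = Add(Add(Add(1593, Mul(-1, Rational(64, 3))), -1207), 2477) = Add(Add(Add(1593, Rational(-64, 3)), -1207), 2477) = Add(Add(Rational(4715, 3), -1207), 2477) = Add(Rational(1094, 3), 2477) = Rational(8525, 3)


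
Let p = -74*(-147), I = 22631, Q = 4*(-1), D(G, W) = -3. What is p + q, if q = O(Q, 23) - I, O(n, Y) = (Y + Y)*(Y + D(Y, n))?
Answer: -10833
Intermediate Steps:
Q = -4
O(n, Y) = 2*Y*(-3 + Y) (O(n, Y) = (Y + Y)*(Y - 3) = (2*Y)*(-3 + Y) = 2*Y*(-3 + Y))
p = 10878
q = -21711 (q = 2*23*(-3 + 23) - 1*22631 = 2*23*20 - 22631 = 920 - 22631 = -21711)
p + q = 10878 - 21711 = -10833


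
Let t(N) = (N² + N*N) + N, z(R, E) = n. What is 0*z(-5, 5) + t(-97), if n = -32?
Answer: 18721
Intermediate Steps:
z(R, E) = -32
t(N) = N + 2*N² (t(N) = (N² + N²) + N = 2*N² + N = N + 2*N²)
0*z(-5, 5) + t(-97) = 0*(-32) - 97*(1 + 2*(-97)) = 0 - 97*(1 - 194) = 0 - 97*(-193) = 0 + 18721 = 18721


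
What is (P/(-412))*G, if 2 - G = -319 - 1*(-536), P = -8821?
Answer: -1896515/412 ≈ -4603.2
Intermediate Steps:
G = -215 (G = 2 - (-319 - 1*(-536)) = 2 - (-319 + 536) = 2 - 1*217 = 2 - 217 = -215)
(P/(-412))*G = -8821/(-412)*(-215) = -8821*(-1/412)*(-215) = (8821/412)*(-215) = -1896515/412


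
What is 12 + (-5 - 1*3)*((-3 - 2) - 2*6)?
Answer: 148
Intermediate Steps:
12 + (-5 - 1*3)*((-3 - 2) - 2*6) = 12 + (-5 - 3)*(-5 - 12) = 12 - 8*(-17) = 12 + 136 = 148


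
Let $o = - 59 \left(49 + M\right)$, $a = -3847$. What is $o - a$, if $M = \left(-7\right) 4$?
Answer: $2608$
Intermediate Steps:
$M = -28$
$o = -1239$ ($o = - 59 \left(49 - 28\right) = \left(-59\right) 21 = -1239$)
$o - a = -1239 - -3847 = -1239 + 3847 = 2608$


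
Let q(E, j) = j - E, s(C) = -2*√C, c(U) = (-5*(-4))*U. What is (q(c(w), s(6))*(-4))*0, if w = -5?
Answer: 0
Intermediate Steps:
c(U) = 20*U
(q(c(w), s(6))*(-4))*0 = ((-2*√6 - 20*(-5))*(-4))*0 = ((-2*√6 - 1*(-100))*(-4))*0 = ((-2*√6 + 100)*(-4))*0 = ((100 - 2*√6)*(-4))*0 = (-400 + 8*√6)*0 = 0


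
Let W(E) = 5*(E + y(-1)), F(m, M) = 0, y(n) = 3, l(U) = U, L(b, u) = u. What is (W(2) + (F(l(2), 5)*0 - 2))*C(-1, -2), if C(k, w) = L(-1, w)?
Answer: -46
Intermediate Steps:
C(k, w) = w
W(E) = 15 + 5*E (W(E) = 5*(E + 3) = 5*(3 + E) = 15 + 5*E)
(W(2) + (F(l(2), 5)*0 - 2))*C(-1, -2) = ((15 + 5*2) + (0*0 - 2))*(-2) = ((15 + 10) + (0 - 2))*(-2) = (25 - 2)*(-2) = 23*(-2) = -46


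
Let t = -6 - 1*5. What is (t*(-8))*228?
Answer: 20064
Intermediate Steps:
t = -11 (t = -6 - 5 = -11)
(t*(-8))*228 = -11*(-8)*228 = 88*228 = 20064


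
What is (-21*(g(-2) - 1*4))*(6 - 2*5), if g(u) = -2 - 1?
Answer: -588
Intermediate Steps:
g(u) = -3
(-21*(g(-2) - 1*4))*(6 - 2*5) = (-21*(-3 - 1*4))*(6 - 2*5) = (-21*(-3 - 4))*(6 - 10) = -21*(-7)*(-4) = 147*(-4) = -588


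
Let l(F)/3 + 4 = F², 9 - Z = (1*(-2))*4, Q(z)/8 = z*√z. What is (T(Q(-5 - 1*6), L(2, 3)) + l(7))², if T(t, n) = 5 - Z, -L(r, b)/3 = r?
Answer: 15129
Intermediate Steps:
Q(z) = 8*z^(3/2) (Q(z) = 8*(z*√z) = 8*z^(3/2))
Z = 17 (Z = 9 - 1*(-2)*4 = 9 - (-2)*4 = 9 - 1*(-8) = 9 + 8 = 17)
L(r, b) = -3*r
T(t, n) = -12 (T(t, n) = 5 - 1*17 = 5 - 17 = -12)
l(F) = -12 + 3*F²
(T(Q(-5 - 1*6), L(2, 3)) + l(7))² = (-12 + (-12 + 3*7²))² = (-12 + (-12 + 3*49))² = (-12 + (-12 + 147))² = (-12 + 135)² = 123² = 15129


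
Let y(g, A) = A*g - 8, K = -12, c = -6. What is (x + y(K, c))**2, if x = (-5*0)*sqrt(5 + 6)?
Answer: 4096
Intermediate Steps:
y(g, A) = -8 + A*g
x = 0 (x = 0*sqrt(11) = 0)
(x + y(K, c))**2 = (0 + (-8 - 6*(-12)))**2 = (0 + (-8 + 72))**2 = (0 + 64)**2 = 64**2 = 4096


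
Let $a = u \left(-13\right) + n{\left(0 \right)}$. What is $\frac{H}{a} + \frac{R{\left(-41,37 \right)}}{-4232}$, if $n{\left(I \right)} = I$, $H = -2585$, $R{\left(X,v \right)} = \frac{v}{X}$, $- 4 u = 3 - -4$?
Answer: $- \frac{1794110713}{15789592} \approx -113.63$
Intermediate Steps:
$u = - \frac{7}{4}$ ($u = - \frac{3 - -4}{4} = - \frac{3 + 4}{4} = \left(- \frac{1}{4}\right) 7 = - \frac{7}{4} \approx -1.75$)
$a = \frac{91}{4}$ ($a = \left(- \frac{7}{4}\right) \left(-13\right) + 0 = \frac{91}{4} + 0 = \frac{91}{4} \approx 22.75$)
$\frac{H}{a} + \frac{R{\left(-41,37 \right)}}{-4232} = - \frac{2585}{\frac{91}{4}} + \frac{37 \frac{1}{-41}}{-4232} = \left(-2585\right) \frac{4}{91} + 37 \left(- \frac{1}{41}\right) \left(- \frac{1}{4232}\right) = - \frac{10340}{91} - - \frac{37}{173512} = - \frac{10340}{91} + \frac{37}{173512} = - \frac{1794110713}{15789592}$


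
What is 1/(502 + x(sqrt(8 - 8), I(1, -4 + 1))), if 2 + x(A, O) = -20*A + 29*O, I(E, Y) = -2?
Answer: 1/442 ≈ 0.0022624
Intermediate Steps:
x(A, O) = -2 - 20*A + 29*O (x(A, O) = -2 + (-20*A + 29*O) = -2 - 20*A + 29*O)
1/(502 + x(sqrt(8 - 8), I(1, -4 + 1))) = 1/(502 + (-2 - 20*sqrt(8 - 8) + 29*(-2))) = 1/(502 + (-2 - 20*sqrt(0) - 58)) = 1/(502 + (-2 - 20*0 - 58)) = 1/(502 + (-2 + 0 - 58)) = 1/(502 - 60) = 1/442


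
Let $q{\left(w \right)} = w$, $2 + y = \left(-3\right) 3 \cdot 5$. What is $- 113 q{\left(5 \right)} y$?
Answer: $26555$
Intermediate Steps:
$y = -47$ ($y = -2 + \left(-3\right) 3 \cdot 5 = -2 - 45 = -47$)
$- 113 q{\left(5 \right)} y = \left(-113\right) 5 \left(-47\right) = \left(-565\right) \left(-47\right) = 26555$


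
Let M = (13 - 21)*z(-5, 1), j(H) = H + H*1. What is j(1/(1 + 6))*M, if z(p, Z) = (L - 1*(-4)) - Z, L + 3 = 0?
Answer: 0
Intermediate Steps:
L = -3 (L = -3 + 0 = -3)
j(H) = 2*H (j(H) = H + H = 2*H)
z(p, Z) = 1 - Z (z(p, Z) = (-3 - 1*(-4)) - Z = (-3 + 4) - Z = 1 - Z)
M = 0 (M = (13 - 21)*(1 - 1*1) = -8*(1 - 1) = -8*0 = 0)
j(1/(1 + 6))*M = (2/(1 + 6))*0 = (2/7)*0 = 0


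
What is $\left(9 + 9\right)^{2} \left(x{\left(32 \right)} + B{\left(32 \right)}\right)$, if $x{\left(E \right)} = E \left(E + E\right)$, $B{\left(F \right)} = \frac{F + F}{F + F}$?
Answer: $663876$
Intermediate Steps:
$B{\left(F \right)} = 1$ ($B{\left(F \right)} = \frac{2 F}{2 F} = 2 F \frac{1}{2 F} = 1$)
$x{\left(E \right)} = 2 E^{2}$ ($x{\left(E \right)} = E 2 E = 2 E^{2}$)
$\left(9 + 9\right)^{2} \left(x{\left(32 \right)} + B{\left(32 \right)}\right) = \left(9 + 9\right)^{2} \left(2 \cdot 32^{2} + 1\right) = 18^{2} \left(2 \cdot 1024 + 1\right) = 324 \left(2048 + 1\right) = 324 \cdot 2049 = 663876$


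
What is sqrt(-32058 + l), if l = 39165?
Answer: sqrt(7107) ≈ 84.303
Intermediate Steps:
sqrt(-32058 + l) = sqrt(-32058 + 39165) = sqrt(7107)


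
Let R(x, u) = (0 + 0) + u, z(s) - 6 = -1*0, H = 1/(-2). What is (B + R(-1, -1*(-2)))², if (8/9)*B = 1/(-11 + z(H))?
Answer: 5041/1600 ≈ 3.1506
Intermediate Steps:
H = -½ (H = 1*(-½) = -½ ≈ -0.50000)
z(s) = 6 (z(s) = 6 - 1*0 = 6 + 0 = 6)
B = -9/40 (B = 9/(8*(-11 + 6)) = (9/8)/(-5) = (9/8)*(-⅕) = -9/40 ≈ -0.22500)
R(x, u) = u (R(x, u) = 0 + u = u)
(B + R(-1, -1*(-2)))² = (-9/40 - 1*(-2))² = (-9/40 + 2)² = (71/40)² = 5041/1600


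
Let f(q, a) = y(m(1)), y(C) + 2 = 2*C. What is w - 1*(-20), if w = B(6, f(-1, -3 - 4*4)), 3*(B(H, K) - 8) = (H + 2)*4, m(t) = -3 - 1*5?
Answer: 116/3 ≈ 38.667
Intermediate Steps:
m(t) = -8 (m(t) = -3 - 5 = -8)
y(C) = -2 + 2*C
f(q, a) = -18 (f(q, a) = -2 + 2*(-8) = -2 - 16 = -18)
B(H, K) = 32/3 + 4*H/3 (B(H, K) = 8 + ((H + 2)*4)/3 = 8 + ((2 + H)*4)/3 = 8 + (8 + 4*H)/3 = 8 + (8/3 + 4*H/3) = 32/3 + 4*H/3)
w = 56/3 (w = 32/3 + (4/3)*6 = 32/3 + 8 = 56/3 ≈ 18.667)
w - 1*(-20) = 56/3 - 1*(-20) = 56/3 + 20 = 116/3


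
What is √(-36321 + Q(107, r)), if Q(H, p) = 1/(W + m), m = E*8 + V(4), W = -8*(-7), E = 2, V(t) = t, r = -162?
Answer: I*√52447505/38 ≈ 190.58*I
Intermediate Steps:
W = 56
m = 20 (m = 2*8 + 4 = 16 + 4 = 20)
Q(H, p) = 1/76 (Q(H, p) = 1/(56 + 20) = 1/76)
√(-36321 + Q(107, r)) = √(-36321 + 1/76) = √(-2760395/76) = I*√52447505/38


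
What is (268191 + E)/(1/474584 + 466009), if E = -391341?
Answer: -19481673200/73720138419 ≈ -0.26427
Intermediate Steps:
(268191 + E)/(1/474584 + 466009) = (268191 - 391341)/(1/474584 + 466009) = -123150/(1/474584 + 466009) = -123150/221160415257/474584 = -123150*474584/221160415257 = -19481673200/73720138419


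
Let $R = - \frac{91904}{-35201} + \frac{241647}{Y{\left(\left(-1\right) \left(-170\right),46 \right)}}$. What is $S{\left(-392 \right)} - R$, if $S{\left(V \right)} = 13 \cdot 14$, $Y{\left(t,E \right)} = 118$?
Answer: $- \frac{7761084043}{4153718} \approx -1868.5$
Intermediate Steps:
$S{\left(V \right)} = 182$
$R = \frac{8517060719}{4153718}$ ($R = - \frac{91904}{-35201} + \frac{241647}{118} = \left(-91904\right) \left(- \frac{1}{35201}\right) + 241647 \cdot \frac{1}{118} = \frac{91904}{35201} + \frac{241647}{118} = \frac{8517060719}{4153718} \approx 2050.5$)
$S{\left(-392 \right)} - R = 182 - \frac{8517060719}{4153718} = - \frac{7761084043}{4153718}$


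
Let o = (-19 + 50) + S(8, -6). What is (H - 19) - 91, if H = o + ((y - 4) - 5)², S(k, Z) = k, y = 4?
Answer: -46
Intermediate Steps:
o = 39 (o = (-19 + 50) + 8 = 31 + 8 = 39)
H = 64 (H = 39 + ((4 - 4) - 5)² = 39 + (0 - 5)² = 39 + (-5)² = 39 + 25 = 64)
(H - 19) - 91 = (64 - 19) - 91 = 45 - 91 = -46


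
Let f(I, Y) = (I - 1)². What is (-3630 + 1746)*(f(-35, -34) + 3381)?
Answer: -8811468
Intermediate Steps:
f(I, Y) = (-1 + I)²
(-3630 + 1746)*(f(-35, -34) + 3381) = (-3630 + 1746)*((-1 - 35)² + 3381) = -1884*((-36)² + 3381) = -1884*(1296 + 3381) = -1884*4677 = -8811468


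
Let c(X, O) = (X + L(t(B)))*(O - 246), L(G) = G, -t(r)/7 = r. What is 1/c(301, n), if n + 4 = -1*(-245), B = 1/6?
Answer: -6/8995 ≈ -0.00066704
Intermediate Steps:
B = ⅙ ≈ 0.16667
t(r) = -7*r
n = 241 (n = -4 - 1*(-245) = -4 + 245 = 241)
c(X, O) = (-246 + O)*(-7/6 + X) (c(X, O) = (X - 7*⅙)*(O - 246) = (X - 7/6)*(-246 + O) = (-7/6 + X)*(-246 + O) = (-246 + O)*(-7/6 + X))
1/c(301, n) = 1/(287 - 246*301 - 7/6*241 + 241*301) = 1/(287 - 74046 - 1687/6 + 72541) = 1/(-8995/6) = -6/8995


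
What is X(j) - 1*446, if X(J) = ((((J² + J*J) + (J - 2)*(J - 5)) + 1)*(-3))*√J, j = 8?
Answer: -446 - 882*√2 ≈ -1693.3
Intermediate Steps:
X(J) = √J*(-3 - 6*J² - 3*(-5 + J)*(-2 + J)) (X(J) = ((((J² + J²) + (-2 + J)*(-5 + J)) + 1)*(-3))*√J = (((2*J² + (-5 + J)*(-2 + J)) + 1)*(-3))*√J = ((1 + 2*J² + (-5 + J)*(-2 + J))*(-3))*√J = (-3 - 6*J² - 3*(-5 + J)*(-2 + J))*√J = √J*(-3 - 6*J² - 3*(-5 + J)*(-2 + J)))
X(j) - 1*446 = √8*(-33 - 9*8² + 21*8) - 1*446 = (2*√2)*(-33 - 9*64 + 168) - 446 = (2*√2)*(-33 - 576 + 168) - 446 = (2*√2)*(-441) - 446 = -882*√2 - 446 = -446 - 882*√2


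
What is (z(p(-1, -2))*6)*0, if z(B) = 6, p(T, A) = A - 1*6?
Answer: 0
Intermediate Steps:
p(T, A) = -6 + A (p(T, A) = A - 6 = -6 + A)
(z(p(-1, -2))*6)*0 = (6*6)*0 = 36*0 = 0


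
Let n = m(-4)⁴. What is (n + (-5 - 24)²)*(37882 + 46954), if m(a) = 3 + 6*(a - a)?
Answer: 78218792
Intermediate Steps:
m(a) = 3 (m(a) = 3 + 6*0 = 3 + 0 = 3)
n = 81 (n = 3⁴ = 81)
(n + (-5 - 24)²)*(37882 + 46954) = (81 + (-5 - 24)²)*(37882 + 46954) = (81 + (-29)²)*84836 = (81 + 841)*84836 = 922*84836 = 78218792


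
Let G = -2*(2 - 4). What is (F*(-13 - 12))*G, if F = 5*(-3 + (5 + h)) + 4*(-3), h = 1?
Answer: -300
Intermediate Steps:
G = 4 (G = -2*(-2) = 4)
F = 3 (F = 5*(-3 + (5 + 1)) + 4*(-3) = 5*(-3 + 6) - 12 = 5*3 - 12 = 15 - 12 = 3)
(F*(-13 - 12))*G = (3*(-13 - 12))*4 = (3*(-25))*4 = -75*4 = -300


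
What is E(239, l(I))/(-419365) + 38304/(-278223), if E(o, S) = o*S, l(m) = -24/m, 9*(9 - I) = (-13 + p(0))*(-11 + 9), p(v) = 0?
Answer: -26337019656/194461647325 ≈ -0.13544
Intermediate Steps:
I = 55/9 (I = 9 - (-13 + 0)*(-11 + 9)/9 = 9 - (-13)*(-2)/9 = 9 - ⅑*26 = 9 - 26/9 = 55/9 ≈ 6.1111)
E(o, S) = S*o
E(239, l(I))/(-419365) + 38304/(-278223) = (-24/55/9*239)/(-419365) + 38304/(-278223) = (-24*9/55*239)*(-1/419365) + 38304*(-1/278223) = -216/55*239*(-1/419365) - 12768/92741 = -51624/55*(-1/419365) - 12768/92741 = 51624/23065075 - 12768/92741 = -26337019656/194461647325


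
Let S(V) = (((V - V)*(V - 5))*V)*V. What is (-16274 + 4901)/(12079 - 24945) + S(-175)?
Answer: 11373/12866 ≈ 0.88396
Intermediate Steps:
S(V) = 0 (S(V) = ((0*(-5 + V))*V)*V = (0*V)*V = 0*V = 0)
(-16274 + 4901)/(12079 - 24945) + S(-175) = (-16274 + 4901)/(12079 - 24945) + 0 = -11373/(-12866) + 0 = -11373*(-1/12866) + 0 = 11373/12866 + 0 = 11373/12866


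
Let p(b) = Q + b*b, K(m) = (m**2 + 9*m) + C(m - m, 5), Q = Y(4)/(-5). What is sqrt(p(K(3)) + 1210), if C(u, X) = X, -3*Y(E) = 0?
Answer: 7*sqrt(59) ≈ 53.768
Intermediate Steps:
Y(E) = 0 (Y(E) = -1/3*0 = 0)
Q = 0 (Q = 0/(-5) = 0*(-1/5) = 0)
K(m) = 5 + m**2 + 9*m (K(m) = (m**2 + 9*m) + 5 = 5 + m**2 + 9*m)
p(b) = b**2 (p(b) = 0 + b*b = 0 + b**2 = b**2)
sqrt(p(K(3)) + 1210) = sqrt((5 + 3**2 + 9*3)**2 + 1210) = sqrt((5 + 9 + 27)**2 + 1210) = sqrt(41**2 + 1210) = sqrt(1681 + 1210) = sqrt(2891) = 7*sqrt(59)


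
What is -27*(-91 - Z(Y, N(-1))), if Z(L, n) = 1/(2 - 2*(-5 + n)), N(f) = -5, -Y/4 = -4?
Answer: 54081/22 ≈ 2458.2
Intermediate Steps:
Y = 16 (Y = -4*(-4) = 16)
Z(L, n) = 1/(12 - 2*n) (Z(L, n) = 1/(2 + (10 - 2*n)) = 1/(12 - 2*n))
-27*(-91 - Z(Y, N(-1))) = -27*(-91 - (-1)/(-12 + 2*(-5))) = -27*(-91 - (-1)/(-12 - 10)) = -27*(-91 - (-1)/(-22)) = -27*(-91 - (-1)*(-1)/22) = -27*(-91 - 1*1/22) = -27*(-91 - 1/22) = -27*(-2003/22) = 54081/22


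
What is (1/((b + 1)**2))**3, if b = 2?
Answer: 1/729 ≈ 0.0013717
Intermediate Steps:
(1/((b + 1)**2))**3 = (1/((2 + 1)**2))**3 = (1/(3**2))**3 = (1/9)**3 = 1/729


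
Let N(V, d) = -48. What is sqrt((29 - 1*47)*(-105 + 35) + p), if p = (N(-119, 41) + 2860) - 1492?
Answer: 2*sqrt(645) ≈ 50.794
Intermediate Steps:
p = 1320 (p = (-48 + 2860) - 1492 = 2812 - 1492 = 1320)
sqrt((29 - 1*47)*(-105 + 35) + p) = sqrt((29 - 1*47)*(-105 + 35) + 1320) = sqrt((29 - 47)*(-70) + 1320) = sqrt(-18*(-70) + 1320) = sqrt(1260 + 1320) = sqrt(2580) = 2*sqrt(645)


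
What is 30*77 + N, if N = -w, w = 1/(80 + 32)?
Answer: 258719/112 ≈ 2310.0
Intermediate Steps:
w = 1/112 ≈ 0.0089286
N = -1/112 (N = -1*1/112 = -1/112 ≈ -0.0089286)
30*77 + N = 30*77 - 1/112 = 2310 - 1/112 = 258719/112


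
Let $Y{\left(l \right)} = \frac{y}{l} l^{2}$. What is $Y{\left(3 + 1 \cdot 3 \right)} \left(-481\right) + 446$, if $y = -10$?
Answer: $29306$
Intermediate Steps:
$Y{\left(l \right)} = - 10 l$ ($Y{\left(l \right)} = - \frac{10}{l} l^{2} = - 10 l$)
$Y{\left(3 + 1 \cdot 3 \right)} \left(-481\right) + 446 = - 10 \left(3 + 1 \cdot 3\right) \left(-481\right) + 446 = - 10 \left(3 + 3\right) \left(-481\right) + 446 = \left(-10\right) 6 \left(-481\right) + 446 = \left(-60\right) \left(-481\right) + 446 = 28860 + 446 = 29306$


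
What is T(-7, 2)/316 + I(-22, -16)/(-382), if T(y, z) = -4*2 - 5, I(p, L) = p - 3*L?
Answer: -6591/60356 ≈ -0.10920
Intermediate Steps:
T(y, z) = -13 (T(y, z) = -8 - 5 = -13)
T(-7, 2)/316 + I(-22, -16)/(-382) = -13/316 + (-22 - 3*(-16))/(-382) = -13*1/316 + (-22 + 48)*(-1/382) = -13/316 + 26*(-1/382) = -13/316 - 13/191 = -6591/60356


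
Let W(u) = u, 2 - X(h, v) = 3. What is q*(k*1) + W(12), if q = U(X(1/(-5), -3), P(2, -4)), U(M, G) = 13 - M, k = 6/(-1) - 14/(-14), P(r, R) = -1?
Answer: -58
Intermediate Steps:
X(h, v) = -1 (X(h, v) = 2 - 1*3 = 2 - 3 = -1)
k = -5 (k = 6*(-1) - 14*(-1/14) = -6 + 1 = -5)
q = 14 (q = 13 - 1*(-1) = 13 + 1 = 14)
q*(k*1) + W(12) = 14*(-5*1) + 12 = 14*(-5) + 12 = -70 + 12 = -58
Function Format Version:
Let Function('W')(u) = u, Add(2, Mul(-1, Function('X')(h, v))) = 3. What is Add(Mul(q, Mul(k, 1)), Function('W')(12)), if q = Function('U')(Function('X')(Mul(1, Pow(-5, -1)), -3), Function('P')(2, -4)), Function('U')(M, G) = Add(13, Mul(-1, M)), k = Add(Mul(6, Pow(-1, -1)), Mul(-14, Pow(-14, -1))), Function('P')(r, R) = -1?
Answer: -58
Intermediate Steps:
Function('X')(h, v) = -1 (Function('X')(h, v) = Add(2, Mul(-1, 3)) = Add(2, -3) = -1)
k = -5 (k = Add(Mul(6, -1), Mul(-14, Rational(-1, 14))) = Add(-6, 1) = -5)
q = 14 (q = Add(13, Mul(-1, -1)) = Add(13, 1) = 14)
Add(Mul(q, Mul(k, 1)), Function('W')(12)) = Add(Mul(14, Mul(-5, 1)), 12) = Add(Mul(14, -5), 12) = Add(-70, 12) = -58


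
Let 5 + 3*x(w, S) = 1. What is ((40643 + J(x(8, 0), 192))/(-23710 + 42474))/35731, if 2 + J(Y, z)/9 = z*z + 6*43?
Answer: 374723/670456484 ≈ 0.00055891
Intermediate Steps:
x(w, S) = -4/3 (x(w, S) = -5/3 + (1/3)*1 = -5/3 + 1/3 = -4/3)
J(Y, z) = 2304 + 9*z**2 (J(Y, z) = -18 + 9*(z*z + 6*43) = -18 + 9*(z**2 + 258) = -18 + 9*(258 + z**2) = -18 + (2322 + 9*z**2) = 2304 + 9*z**2)
((40643 + J(x(8, 0), 192))/(-23710 + 42474))/35731 = ((40643 + (2304 + 9*192**2))/(-23710 + 42474))/35731 = ((40643 + (2304 + 9*36864))/18764)*(1/35731) = ((40643 + (2304 + 331776))*(1/18764))*(1/35731) = ((40643 + 334080)*(1/18764))*(1/35731) = (374723*(1/18764))*(1/35731) = (374723/18764)*(1/35731) = 374723/670456484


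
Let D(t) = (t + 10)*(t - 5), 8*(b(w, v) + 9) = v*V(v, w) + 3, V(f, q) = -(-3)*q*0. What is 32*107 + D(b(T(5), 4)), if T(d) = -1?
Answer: 217937/64 ≈ 3405.3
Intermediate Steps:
V(f, q) = 0 (V(f, q) = (3*q)*0 = 0)
b(w, v) = -69/8 (b(w, v) = -9 + (v*0 + 3)/8 = -9 + (0 + 3)/8 = -9 + (⅛)*3 = -9 + 3/8 = -69/8)
D(t) = (-5 + t)*(10 + t) (D(t) = (10 + t)*(-5 + t) = (-5 + t)*(10 + t))
32*107 + D(b(T(5), 4)) = 32*107 + (-50 + (-69/8)² + 5*(-69/8)) = 3424 + (-50 + 4761/64 - 345/8) = 3424 - 1199/64 = 217937/64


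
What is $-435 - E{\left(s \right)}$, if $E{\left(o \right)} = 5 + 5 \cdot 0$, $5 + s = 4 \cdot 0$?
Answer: $-440$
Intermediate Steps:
$s = -5$ ($s = -5 + 4 \cdot 0 = -5 + 0 = -5$)
$E{\left(o \right)} = 5$ ($E{\left(o \right)} = 5 + 0 = 5$)
$-435 - E{\left(s \right)} = -435 - 5 = -440$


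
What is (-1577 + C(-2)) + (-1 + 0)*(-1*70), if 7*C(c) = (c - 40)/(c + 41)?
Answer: -19593/13 ≈ -1507.2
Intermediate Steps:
C(c) = (-40 + c)/(7*(41 + c)) (C(c) = ((c - 40)/(c + 41))/7 = ((-40 + c)/(41 + c))/7 = (-40 + c)/(7*(41 + c)))
(-1577 + C(-2)) + (-1 + 0)*(-1*70) = (-1577 + (-40 - 2)/(7*(41 - 2))) + (-1 + 0)*(-1*70) = (-1577 + (⅐)*(-42)/39) - 1*(-70) = (-1577 + (⅐)*(1/39)*(-42)) + 70 = (-1577 - 2/13) + 70 = -20503/13 + 70 = -19593/13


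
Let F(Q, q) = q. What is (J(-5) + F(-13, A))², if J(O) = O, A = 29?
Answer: 576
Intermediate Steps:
(J(-5) + F(-13, A))² = (-5 + 29)² = 24² = 576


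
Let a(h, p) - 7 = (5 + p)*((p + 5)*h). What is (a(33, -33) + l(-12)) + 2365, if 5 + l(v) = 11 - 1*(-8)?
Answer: 28258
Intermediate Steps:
l(v) = 14 (l(v) = -5 + (11 - 1*(-8)) = -5 + (11 + 8) = -5 + 19 = 14)
a(h, p) = 7 + h*(5 + p)² (a(h, p) = 7 + (5 + p)*((p + 5)*h) = 7 + (5 + p)*((5 + p)*h) = 7 + (5 + p)*(h*(5 + p)) = 7 + h*(5 + p)²)
(a(33, -33) + l(-12)) + 2365 = ((7 + 33*(5 - 33)²) + 14) + 2365 = ((7 + 33*(-28)²) + 14) + 2365 = ((7 + 33*784) + 14) + 2365 = ((7 + 25872) + 14) + 2365 = (25879 + 14) + 2365 = 25893 + 2365 = 28258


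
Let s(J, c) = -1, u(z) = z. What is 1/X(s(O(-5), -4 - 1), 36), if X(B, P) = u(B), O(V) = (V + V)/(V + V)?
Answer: -1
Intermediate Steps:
O(V) = 1 (O(V) = (2*V)/((2*V)) = (2*V)*(1/(2*V)) = 1)
X(B, P) = B
1/X(s(O(-5), -4 - 1), 36) = 1/(-1) = -1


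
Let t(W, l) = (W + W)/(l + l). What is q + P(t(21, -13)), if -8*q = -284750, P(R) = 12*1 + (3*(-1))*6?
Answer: 142351/4 ≈ 35588.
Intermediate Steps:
t(W, l) = W/l (t(W, l) = (2*W)/((2*l)) = (2*W)*(1/(2*l)) = W/l)
P(R) = -6 (P(R) = 12 - 3*6 = 12 - 18 = -6)
q = 142375/4 (q = -1/8*(-284750) = 142375/4 ≈ 35594.)
q + P(t(21, -13)) = 142375/4 - 6 = 142351/4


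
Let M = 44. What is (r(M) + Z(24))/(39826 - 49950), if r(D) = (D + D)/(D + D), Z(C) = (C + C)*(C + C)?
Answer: -2305/10124 ≈ -0.22768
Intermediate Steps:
Z(C) = 4*C² (Z(C) = (2*C)*(2*C) = 4*C²)
r(D) = 1 (r(D) = (2*D)/((2*D)) = (2*D)*(1/(2*D)) = 1)
(r(M) + Z(24))/(39826 - 49950) = (1 + 4*24²)/(39826 - 49950) = (1 + 4*576)/(-10124) = (1 + 2304)*(-1/10124) = 2305*(-1/10124) = -2305/10124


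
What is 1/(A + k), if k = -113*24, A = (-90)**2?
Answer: 1/5388 ≈ 0.00018560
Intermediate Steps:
A = 8100
k = -2712
1/(A + k) = 1/(8100 - 2712) = 1/5388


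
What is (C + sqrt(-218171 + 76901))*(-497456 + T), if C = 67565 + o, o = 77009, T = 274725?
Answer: -32201111594 - 222731*I*sqrt(141270) ≈ -3.2201e+10 - 8.3715e+7*I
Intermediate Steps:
C = 144574 (C = 67565 + 77009 = 144574)
(C + sqrt(-218171 + 76901))*(-497456 + T) = (144574 + sqrt(-218171 + 76901))*(-497456 + 274725) = (144574 + sqrt(-141270))*(-222731) = (144574 + I*sqrt(141270))*(-222731) = -32201111594 - 222731*I*sqrt(141270)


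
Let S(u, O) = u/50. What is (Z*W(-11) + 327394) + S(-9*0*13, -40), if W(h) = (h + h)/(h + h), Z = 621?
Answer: 328015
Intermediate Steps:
W(h) = 1 (W(h) = (2*h)/((2*h)) = (2*h)*(1/(2*h)) = 1)
S(u, O) = u/50 (S(u, O) = u*(1/50) = u/50)
(Z*W(-11) + 327394) + S(-9*0*13, -40) = (621*1 + 327394) + (-9*0*13)/50 = (621 + 327394) + (0*13)/50 = 328015 + (1/50)*0 = 328015 + 0 = 328015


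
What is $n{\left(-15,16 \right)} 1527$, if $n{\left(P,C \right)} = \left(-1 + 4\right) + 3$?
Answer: $9162$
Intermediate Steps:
$n{\left(P,C \right)} = 6$ ($n{\left(P,C \right)} = 3 + 3 = 6$)
$n{\left(-15,16 \right)} 1527 = 6 \cdot 1527 = 9162$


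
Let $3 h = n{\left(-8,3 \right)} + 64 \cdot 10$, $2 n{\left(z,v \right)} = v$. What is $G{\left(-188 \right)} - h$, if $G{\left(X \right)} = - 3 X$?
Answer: $\frac{2101}{6} \approx 350.17$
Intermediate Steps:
$n{\left(z,v \right)} = \frac{v}{2}$
$h = \frac{1283}{6}$ ($h = \frac{\frac{1}{2} \cdot 3 + 64 \cdot 10}{3} = \frac{\frac{3}{2} + 640}{3} = \frac{1}{3} \cdot \frac{1283}{2} = \frac{1283}{6} \approx 213.83$)
$G{\left(-188 \right)} - h = \left(-3\right) \left(-188\right) - \frac{1283}{6} = 564 - \frac{1283}{6} = \frac{2101}{6}$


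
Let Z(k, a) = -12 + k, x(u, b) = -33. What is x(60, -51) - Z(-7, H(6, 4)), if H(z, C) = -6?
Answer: -14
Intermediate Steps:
x(60, -51) - Z(-7, H(6, 4)) = -33 - (-12 - 7) = -33 - 1*(-19) = -33 + 19 = -14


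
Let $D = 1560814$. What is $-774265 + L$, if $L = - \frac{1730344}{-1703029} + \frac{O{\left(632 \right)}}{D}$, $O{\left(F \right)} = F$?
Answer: $- \frac{1029040001533287623}{1329055752803} \approx -7.7426 \cdot 10^{5}$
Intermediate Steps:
$L = \frac{1350910727172}{1329055752803}$ ($L = - \frac{1730344}{-1703029} + \frac{632}{1560814} = \left(-1730344\right) \left(- \frac{1}{1703029}\right) + 632 \cdot \frac{1}{1560814} = \frac{1730344}{1703029} + \frac{316}{780407} = \frac{1350910727172}{1329055752803} \approx 1.0164$)
$-774265 + L = -774265 + \frac{1350910727172}{1329055752803} = - \frac{1029040001533287623}{1329055752803}$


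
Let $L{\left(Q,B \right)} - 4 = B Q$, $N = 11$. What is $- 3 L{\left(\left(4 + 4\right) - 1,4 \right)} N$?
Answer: $-1056$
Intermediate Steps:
$L{\left(Q,B \right)} = 4 + B Q$
$- 3 L{\left(\left(4 + 4\right) - 1,4 \right)} N = - 3 \left(4 + 4 \left(\left(4 + 4\right) - 1\right)\right) 11 = - 3 \left(4 + 4 \left(8 - 1\right)\right) 11 = - 3 \left(4 + 4 \cdot 7\right) 11 = - 3 \left(4 + 28\right) 11 = \left(-3\right) 32 \cdot 11 = \left(-96\right) 11 = -1056$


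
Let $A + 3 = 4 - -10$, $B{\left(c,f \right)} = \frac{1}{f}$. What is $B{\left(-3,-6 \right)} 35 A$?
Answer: $- \frac{385}{6} \approx -64.167$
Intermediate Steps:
$A = 11$ ($A = -3 + \left(4 - -10\right) = -3 + \left(4 + 10\right) = -3 + 14 = 11$)
$B{\left(-3,-6 \right)} 35 A = \frac{1}{-6} \cdot 35 \cdot 11 = \left(- \frac{1}{6}\right) 35 \cdot 11 = \left(- \frac{35}{6}\right) 11 = - \frac{385}{6}$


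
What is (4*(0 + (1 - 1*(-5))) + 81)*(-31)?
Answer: -3255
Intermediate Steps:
(4*(0 + (1 - 1*(-5))) + 81)*(-31) = (4*(0 + (1 + 5)) + 81)*(-31) = (4*(0 + 6) + 81)*(-31) = (4*6 + 81)*(-31) = (24 + 81)*(-31) = 105*(-31) = -3255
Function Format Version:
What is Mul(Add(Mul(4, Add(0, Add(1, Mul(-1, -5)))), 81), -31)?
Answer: -3255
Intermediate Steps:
Mul(Add(Mul(4, Add(0, Add(1, Mul(-1, -5)))), 81), -31) = Mul(Add(Mul(4, Add(0, Add(1, 5))), 81), -31) = Mul(Add(Mul(4, Add(0, 6)), 81), -31) = Mul(Add(Mul(4, 6), 81), -31) = Mul(Add(24, 81), -31) = Mul(105, -31) = -3255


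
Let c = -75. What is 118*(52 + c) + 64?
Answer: -2650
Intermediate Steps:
118*(52 + c) + 64 = 118*(52 - 75) + 64 = 118*(-23) + 64 = -2714 + 64 = -2650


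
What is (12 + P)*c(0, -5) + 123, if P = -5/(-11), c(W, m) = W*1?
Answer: 123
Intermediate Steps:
c(W, m) = W
P = 5/11 (P = -5*(-1/11) = 5/11 ≈ 0.45455)
(12 + P)*c(0, -5) + 123 = (12 + 5/11)*0 + 123 = (137/11)*0 + 123 = 0 + 123 = 123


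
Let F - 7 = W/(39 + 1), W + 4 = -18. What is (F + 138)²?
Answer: 8346321/400 ≈ 20866.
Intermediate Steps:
W = -22 (W = -4 - 18 = -22)
F = 129/20 (F = 7 - 22/(39 + 1) = 7 - 22/40 = 7 - 22*1/40 = 7 - 11/20 = 129/20 ≈ 6.4500)
(F + 138)² = (129/20 + 138)² = (2889/20)² = 8346321/400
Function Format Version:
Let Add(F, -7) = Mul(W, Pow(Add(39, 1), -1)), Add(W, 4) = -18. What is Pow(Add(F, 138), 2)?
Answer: Rational(8346321, 400) ≈ 20866.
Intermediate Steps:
W = -22 (W = Add(-4, -18) = -22)
F = Rational(129, 20) (F = Add(7, Mul(-22, Pow(Add(39, 1), -1))) = Add(7, Mul(-22, Pow(40, -1))) = Add(7, Mul(-22, Rational(1, 40))) = Add(7, Rational(-11, 20)) = Rational(129, 20) ≈ 6.4500)
Pow(Add(F, 138), 2) = Pow(Add(Rational(129, 20), 138), 2) = Pow(Rational(2889, 20), 2) = Rational(8346321, 400)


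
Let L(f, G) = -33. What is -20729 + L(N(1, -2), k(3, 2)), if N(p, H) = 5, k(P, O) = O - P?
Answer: -20762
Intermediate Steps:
-20729 + L(N(1, -2), k(3, 2)) = -20729 - 33 = -20762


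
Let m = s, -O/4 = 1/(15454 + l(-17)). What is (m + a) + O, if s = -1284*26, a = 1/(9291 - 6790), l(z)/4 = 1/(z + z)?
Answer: -5483761944574/164263179 ≈ -33384.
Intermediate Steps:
l(z) = 2/z (l(z) = 4/(z + z) = 4/((2*z)) = 4*(1/(2*z)) = 2/z)
a = 1/2501 ≈ 0.00039984
O = -17/65679 (O = -4/(15454 + 2/(-17)) = -4/(15454 + 2*(-1/17)) = -4/(15454 - 2/17) = -4/262716/17 = -4*17/262716 = -17/65679 ≈ -0.00025883)
s = -33384
m = -33384
(m + a) + O = (-33384 + 1/2501) - 17/65679 = -83493383/2501 - 17/65679 = -5483761944574/164263179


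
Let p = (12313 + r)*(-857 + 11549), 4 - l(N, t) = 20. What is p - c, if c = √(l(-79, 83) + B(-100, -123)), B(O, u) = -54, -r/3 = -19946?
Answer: 771438492 - I*√70 ≈ 7.7144e+8 - 8.3666*I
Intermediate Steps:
r = 59838 (r = -3*(-19946) = 59838)
l(N, t) = -16 (l(N, t) = 4 - 1*20 = 4 - 20 = -16)
p = 771438492 (p = (12313 + 59838)*(-857 + 11549) = 72151*10692 = 771438492)
c = I*√70 (c = √(-16 - 54) = √(-70) = I*√70 ≈ 8.3666*I)
p - c = 771438492 - I*√70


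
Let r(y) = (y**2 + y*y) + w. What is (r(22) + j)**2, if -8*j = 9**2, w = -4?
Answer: 58232161/64 ≈ 9.0988e+5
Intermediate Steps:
r(y) = -4 + 2*y**2 (r(y) = (y**2 + y*y) - 4 = (y**2 + y**2) - 4 = 2*y**2 - 4 = -4 + 2*y**2)
j = -81/8 (j = -1/8*9**2 = -1/8*81 = -81/8 ≈ -10.125)
(r(22) + j)**2 = ((-4 + 2*22**2) - 81/8)**2 = ((-4 + 2*484) - 81/8)**2 = ((-4 + 968) - 81/8)**2 = (964 - 81/8)**2 = (7631/8)**2 = 58232161/64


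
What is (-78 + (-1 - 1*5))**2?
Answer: 7056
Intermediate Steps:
(-78 + (-1 - 1*5))**2 = (-78 + (-1 - 5))**2 = (-78 - 6)**2 = (-84)**2 = 7056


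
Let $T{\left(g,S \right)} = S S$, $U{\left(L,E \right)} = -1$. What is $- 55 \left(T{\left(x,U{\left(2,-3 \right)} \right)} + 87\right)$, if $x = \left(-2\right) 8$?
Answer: $-4840$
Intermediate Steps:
$x = -16$
$T{\left(g,S \right)} = S^{2}$
$- 55 \left(T{\left(x,U{\left(2,-3 \right)} \right)} + 87\right) = - 55 \left(\left(-1\right)^{2} + 87\right) = - 55 \left(1 + 87\right) = \left(-55\right) 88 = -4840$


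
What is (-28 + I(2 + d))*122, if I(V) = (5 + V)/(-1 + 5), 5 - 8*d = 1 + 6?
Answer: -25681/8 ≈ -3210.1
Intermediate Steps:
d = -1/4 (d = 5/8 - (1 + 6)/8 = 5/8 - 1/8*7 = 5/8 - 7/8 = -1/4 ≈ -0.25000)
I(V) = 5/4 + V/4 (I(V) = (5 + V)/4 = (5 + V)*(1/4) = 5/4 + V/4)
(-28 + I(2 + d))*122 = (-28 + (5/4 + (2 - 1/4)/4))*122 = (-28 + (5/4 + (1/4)*(7/4)))*122 = (-28 + (5/4 + 7/16))*122 = (-28 + 27/16)*122 = -421/16*122 = -25681/8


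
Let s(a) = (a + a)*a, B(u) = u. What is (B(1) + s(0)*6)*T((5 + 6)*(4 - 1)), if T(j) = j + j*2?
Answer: 99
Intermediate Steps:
s(a) = 2*a² (s(a) = (2*a)*a = 2*a²)
T(j) = 3*j (T(j) = j + 2*j = 3*j)
(B(1) + s(0)*6)*T((5 + 6)*(4 - 1)) = (1 + (2*0²)*6)*(3*((5 + 6)*(4 - 1))) = (1 + (2*0)*6)*(3*(11*3)) = (1 + 0*6)*(3*33) = (1 + 0)*99 = 1*99 = 99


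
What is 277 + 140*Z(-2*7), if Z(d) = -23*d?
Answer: 45357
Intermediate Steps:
277 + 140*Z(-2*7) = 277 + 140*(-(-46)*7) = 277 + 140*(-23*(-14)) = 277 + 140*322 = 277 + 45080 = 45357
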